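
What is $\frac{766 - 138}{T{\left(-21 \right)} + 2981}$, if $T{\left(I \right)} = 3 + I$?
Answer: $\frac{628}{2963} \approx 0.21195$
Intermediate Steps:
$\frac{766 - 138}{T{\left(-21 \right)} + 2981} = \frac{766 - 138}{\left(3 - 21\right) + 2981} = \frac{628}{-18 + 2981} = \frac{628}{2963}$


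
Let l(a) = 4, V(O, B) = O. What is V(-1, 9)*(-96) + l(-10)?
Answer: 100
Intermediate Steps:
V(-1, 9)*(-96) + l(-10) = -1*(-96) + 4 = 96 + 4 = 100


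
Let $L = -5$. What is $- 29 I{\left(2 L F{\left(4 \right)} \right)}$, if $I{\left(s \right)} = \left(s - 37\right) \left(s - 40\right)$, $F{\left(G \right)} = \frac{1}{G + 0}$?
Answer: $- \frac{194735}{4} \approx -48684.0$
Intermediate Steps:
$F{\left(G \right)} = \frac{1}{G}$
$I{\left(s \right)} = \left(-40 + s\right) \left(-37 + s\right)$ ($I{\left(s \right)} = \left(-37 + s\right) \left(-40 + s\right) = \left(-40 + s\right) \left(-37 + s\right)$)
$- 29 I{\left(2 L F{\left(4 \right)} \right)} = - 29 \left(1480 + \left(\frac{2 \left(-5\right)}{4}\right)^{2} - 77 \frac{2 \left(-5\right)}{4}\right) = - 29 \left(1480 + \left(\left(-10\right) \frac{1}{4}\right)^{2} - 77 \left(\left(-10\right) \frac{1}{4}\right)\right) = - 29 \left(1480 + \left(- \frac{5}{2}\right)^{2} - - \frac{385}{2}\right) = - 29 \left(1480 + \frac{25}{4} + \frac{385}{2}\right) = \left(-29\right) \frac{6715}{4} = - \frac{194735}{4}$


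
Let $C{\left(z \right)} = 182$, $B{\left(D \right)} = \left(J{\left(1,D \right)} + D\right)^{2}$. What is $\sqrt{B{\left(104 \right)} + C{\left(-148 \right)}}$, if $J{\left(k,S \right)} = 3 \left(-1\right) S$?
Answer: $\sqrt{43446} \approx 208.44$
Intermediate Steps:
$J{\left(k,S \right)} = - 3 S$
$B{\left(D \right)} = 4 D^{2}$ ($B{\left(D \right)} = \left(- 3 D + D\right)^{2} = \left(- 2 D\right)^{2} = 4 D^{2}$)
$\sqrt{B{\left(104 \right)} + C{\left(-148 \right)}} = \sqrt{4 \cdot 104^{2} + 182} = \sqrt{4 \cdot 10816 + 182} = \sqrt{43264 + 182} = \sqrt{43446}$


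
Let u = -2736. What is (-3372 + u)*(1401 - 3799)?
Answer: 14646984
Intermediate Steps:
(-3372 + u)*(1401 - 3799) = (-3372 - 2736)*(1401 - 3799) = -6108*(-2398) = 14646984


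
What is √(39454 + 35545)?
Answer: √74999 ≈ 273.86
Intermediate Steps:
√(39454 + 35545) = √74999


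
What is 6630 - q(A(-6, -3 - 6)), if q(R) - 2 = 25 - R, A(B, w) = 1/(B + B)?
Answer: 79235/12 ≈ 6602.9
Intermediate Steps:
A(B, w) = 1/(2*B)
q(R) = 27 - R (q(R) = 2 + (25 - R) = 27 - R)
6630 - q(A(-6, -3 - 6)) = 6630 - (27 - 1/(2*(-6))) = 6630 - (27 - (-1)/(2*6)) = 6630 - (27 - 1*(-1/12)) = 6630 - (27 + 1/12) = 6630 - 1*325/12 = 6630 - 325/12 = 79235/12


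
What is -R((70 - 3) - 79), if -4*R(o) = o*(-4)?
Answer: 12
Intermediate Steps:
R(o) = o (R(o) = -o*(-4)/4 = -(-1)*o = o)
-R((70 - 3) - 79) = -((70 - 3) - 79) = -(67 - 79) = -1*(-12) = 12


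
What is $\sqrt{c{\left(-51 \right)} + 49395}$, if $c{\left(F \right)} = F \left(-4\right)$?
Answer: $3 \sqrt{5511} \approx 222.71$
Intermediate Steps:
$c{\left(F \right)} = - 4 F$
$\sqrt{c{\left(-51 \right)} + 49395} = \sqrt{\left(-4\right) \left(-51\right) + 49395} = \sqrt{204 + 49395} = \sqrt{49599} = 3 \sqrt{5511}$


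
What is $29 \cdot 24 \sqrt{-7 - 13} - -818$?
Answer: $818 + 1392 i \sqrt{5} \approx 818.0 + 3112.6 i$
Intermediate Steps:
$29 \cdot 24 \sqrt{-7 - 13} - -818 = 696 \sqrt{-20} + 818 = 696 \cdot 2 i \sqrt{5} + 818 = 1392 i \sqrt{5} + 818 = 818 + 1392 i \sqrt{5}$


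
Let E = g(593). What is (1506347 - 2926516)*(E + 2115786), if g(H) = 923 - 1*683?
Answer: -3005114528394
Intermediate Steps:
g(H) = 240 (g(H) = 923 - 683 = 240)
E = 240
(1506347 - 2926516)*(E + 2115786) = (1506347 - 2926516)*(240 + 2115786) = -1420169*2116026 = -3005114528394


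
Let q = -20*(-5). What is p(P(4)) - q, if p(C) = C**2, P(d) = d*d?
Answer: 156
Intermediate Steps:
P(d) = d**2
q = 100 (q = -1*(-100) = 100)
p(P(4)) - q = (4**2)**2 - 1*100 = 16**2 - 100 = 256 - 100 = 156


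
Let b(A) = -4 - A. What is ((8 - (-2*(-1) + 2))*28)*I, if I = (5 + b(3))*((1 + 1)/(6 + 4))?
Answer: -224/5 ≈ -44.800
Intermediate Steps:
I = -2/5 (I = (5 + (-4 - 1*3))*((1 + 1)/(6 + 4)) = (5 + (-4 - 3))*(2/10) = (5 - 7)*(2*(1/10)) = -2*1/5 = -2/5 ≈ -0.40000)
((8 - (-2*(-1) + 2))*28)*I = ((8 - (-2*(-1) + 2))*28)*(-2/5) = ((8 - (2 + 2))*28)*(-2/5) = ((8 - 1*4)*28)*(-2/5) = ((8 - 4)*28)*(-2/5) = (4*28)*(-2/5) = 112*(-2/5) = -224/5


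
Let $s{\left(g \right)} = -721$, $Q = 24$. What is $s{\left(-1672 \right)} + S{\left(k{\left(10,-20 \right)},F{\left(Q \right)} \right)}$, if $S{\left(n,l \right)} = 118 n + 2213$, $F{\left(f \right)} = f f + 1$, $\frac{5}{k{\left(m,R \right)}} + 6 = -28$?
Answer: $\frac{25069}{17} \approx 1474.6$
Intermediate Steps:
$k{\left(m,R \right)} = - \frac{5}{34}$ ($k{\left(m,R \right)} = \frac{5}{-6 - 28} = \frac{5}{-34} = 5 \left(- \frac{1}{34}\right) = - \frac{5}{34}$)
$F{\left(f \right)} = 1 + f^{2}$ ($F{\left(f \right)} = f^{2} + 1 = 1 + f^{2}$)
$S{\left(n,l \right)} = 2213 + 118 n$
$s{\left(-1672 \right)} + S{\left(k{\left(10,-20 \right)},F{\left(Q \right)} \right)} = -721 + \left(2213 + 118 \left(- \frac{5}{34}\right)\right) = -721 + \left(2213 - \frac{295}{17}\right) = -721 + \frac{37326}{17} = \frac{25069}{17}$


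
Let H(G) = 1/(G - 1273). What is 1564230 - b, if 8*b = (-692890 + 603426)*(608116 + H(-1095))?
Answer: 16107433073361/2368 ≈ 6.8021e+9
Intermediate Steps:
H(G) = 1/(-1273 + G)
b = -16103728976721/2368 (b = ((-692890 + 603426)*(608116 + 1/(-1273 - 1095)))/8 = (-89464*(608116 + 1/(-2368)))/8 = (-89464*(608116 - 1/2368))/8 = (-89464*1440018687/2368)/8 = (⅛)*(-16103728976721/296) = -16103728976721/2368 ≈ -6.8006e+9)
1564230 - b = 1564230 - 1*(-16103728976721/2368) = 1564230 + 16103728976721/2368 = 16107433073361/2368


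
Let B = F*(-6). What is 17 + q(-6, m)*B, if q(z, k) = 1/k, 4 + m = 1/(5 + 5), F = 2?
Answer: 261/13 ≈ 20.077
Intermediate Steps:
m = -39/10 (m = -4 + 1/(5 + 5) = -4 + 1/10 = -4 + ⅒ = -39/10 ≈ -3.9000)
B = -12 (B = 2*(-6) = -12)
17 + q(-6, m)*B = 17 - 12/(-39/10) = 17 - 10/39*(-12) = 17 + 40/13 = 261/13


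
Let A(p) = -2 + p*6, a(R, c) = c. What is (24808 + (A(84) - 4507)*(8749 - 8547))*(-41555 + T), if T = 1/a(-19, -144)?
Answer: 2346301408021/72 ≈ 3.2588e+10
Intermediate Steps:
A(p) = -2 + 6*p
T = -1/144 (T = 1/(-144) = -1/144 ≈ -0.0069444)
(24808 + (A(84) - 4507)*(8749 - 8547))*(-41555 + T) = (24808 + ((-2 + 6*84) - 4507)*(8749 - 8547))*(-41555 - 1/144) = (24808 + ((-2 + 504) - 4507)*202)*(-5983921/144) = (24808 + (502 - 4507)*202)*(-5983921/144) = (24808 - 4005*202)*(-5983921/144) = (24808 - 809010)*(-5983921/144) = -784202*(-5983921/144) = 2346301408021/72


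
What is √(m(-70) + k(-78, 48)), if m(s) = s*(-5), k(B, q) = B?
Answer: 4*√17 ≈ 16.492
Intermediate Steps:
m(s) = -5*s
√(m(-70) + k(-78, 48)) = √(-5*(-70) - 78) = √(350 - 78) = √272 = 4*√17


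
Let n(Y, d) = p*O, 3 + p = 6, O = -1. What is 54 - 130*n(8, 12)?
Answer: 444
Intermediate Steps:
p = 3 (p = -3 + 6 = 3)
n(Y, d) = -3 (n(Y, d) = 3*(-1) = -3)
54 - 130*n(8, 12) = 54 - 130*(-3) = 54 + 390 = 444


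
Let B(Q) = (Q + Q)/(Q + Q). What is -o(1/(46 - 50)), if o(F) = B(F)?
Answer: -1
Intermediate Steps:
B(Q) = 1 (B(Q) = (2*Q)/((2*Q)) = (2*Q)*(1/(2*Q)) = 1)
o(F) = 1
-o(1/(46 - 50)) = -1*1 = -1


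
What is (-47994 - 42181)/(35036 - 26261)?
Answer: -3607/351 ≈ -10.276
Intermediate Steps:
(-47994 - 42181)/(35036 - 26261) = -90175/8775 = -90175*1/8775 = -3607/351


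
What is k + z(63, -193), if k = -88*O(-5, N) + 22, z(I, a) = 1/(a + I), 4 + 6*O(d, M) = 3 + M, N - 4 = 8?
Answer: -54343/390 ≈ -139.34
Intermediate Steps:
N = 12 (N = 4 + 8 = 12)
O(d, M) = -⅙ + M/6 (O(d, M) = -⅔ + (3 + M)/6 = -⅔ + (½ + M/6) = -⅙ + M/6)
z(I, a) = 1/(I + a)
k = -418/3 (k = -88*(-⅙ + (⅙)*12) + 22 = -88*(-⅙ + 2) + 22 = -88*11/6 + 22 = -484/3 + 22 = -418/3 ≈ -139.33)
k + z(63, -193) = -418/3 + 1/(63 - 193) = -418/3 + 1/(-130) = -418/3 - 1/130 = -54343/390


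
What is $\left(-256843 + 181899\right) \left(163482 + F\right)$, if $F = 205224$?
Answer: $-27632302464$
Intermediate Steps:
$\left(-256843 + 181899\right) \left(163482 + F\right) = \left(-256843 + 181899\right) \left(163482 + 205224\right) = \left(-74944\right) 368706 = -27632302464$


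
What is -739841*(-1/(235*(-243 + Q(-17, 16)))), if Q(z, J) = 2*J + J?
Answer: -739841/45825 ≈ -16.145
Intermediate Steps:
Q(z, J) = 3*J
-739841*(-1/(235*(-243 + Q(-17, 16)))) = -739841*(-1/(235*(-243 + 3*16))) = -739841*(-1/(235*(-243 + 48))) = -739841/((-195*(-235))) = -739841/45825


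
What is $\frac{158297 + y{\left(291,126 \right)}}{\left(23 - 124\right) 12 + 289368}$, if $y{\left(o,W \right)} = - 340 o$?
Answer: $\frac{59357}{288156} \approx 0.20599$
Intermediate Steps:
$\frac{158297 + y{\left(291,126 \right)}}{\left(23 - 124\right) 12 + 289368} = \frac{158297 - 98940}{\left(23 - 124\right) 12 + 289368} = \frac{158297 - 98940}{\left(-101\right) 12 + 289368} = \frac{59357}{-1212 + 289368} = \frac{59357}{288156}$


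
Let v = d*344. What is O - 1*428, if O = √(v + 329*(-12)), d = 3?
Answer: -428 + 54*I ≈ -428.0 + 54.0*I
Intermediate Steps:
v = 1032 (v = 3*344 = 1032)
O = 54*I (O = √(1032 + 329*(-12)) = √(1032 - 3948) = √(-2916) = 54*I ≈ 54.0*I)
O - 1*428 = 54*I - 1*428 = 54*I - 428 = -428 + 54*I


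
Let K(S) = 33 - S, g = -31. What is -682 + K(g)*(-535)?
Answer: -34922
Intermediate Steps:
-682 + K(g)*(-535) = -682 + (33 - 1*(-31))*(-535) = -682 + (33 + 31)*(-535) = -682 + 64*(-535) = -682 - 34240 = -34922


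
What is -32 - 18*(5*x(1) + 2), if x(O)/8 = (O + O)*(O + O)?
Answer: -2948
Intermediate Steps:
x(O) = 32*O² (x(O) = 8*((O + O)*(O + O)) = 8*((2*O)*(2*O)) = 8*(4*O²) = 32*O²)
-32 - 18*(5*x(1) + 2) = -32 - 18*(5*(32*1²) + 2) = -32 - 18*(5*(32*1) + 2) = -32 - 18*(5*32 + 2) = -32 - 18*(160 + 2) = -32 - 18*162 = -32 - 2916 = -2948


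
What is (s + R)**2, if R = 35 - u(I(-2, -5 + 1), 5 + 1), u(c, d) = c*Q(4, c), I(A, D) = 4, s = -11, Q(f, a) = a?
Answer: 64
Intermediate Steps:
u(c, d) = c**2 (u(c, d) = c*c = c**2)
R = 19 (R = 35 - 1*4**2 = 35 - 1*16 = 35 - 16 = 19)
(s + R)**2 = (-11 + 19)**2 = 8**2 = 64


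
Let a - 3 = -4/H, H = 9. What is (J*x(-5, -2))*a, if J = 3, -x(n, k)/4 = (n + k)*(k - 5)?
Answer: -4508/3 ≈ -1502.7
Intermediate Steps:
x(n, k) = -4*(-5 + k)*(k + n) (x(n, k) = -4*(n + k)*(k - 5) = -4*(k + n)*(-5 + k) = -4*(-5 + k)*(k + n))
a = 23/9 (a = 3 - 4/9 = 23/9 ≈ 2.5556)
(J*x(-5, -2))*a = (3*(-4*(-2)² + 20*(-2) + 20*(-5) - 4*(-2)*(-5)))*(23/9) = (3*(-4*4 - 40 - 100 - 40))*(23/9) = (3*(-16 - 40 - 100 - 40))*(23/9) = (3*(-196))*(23/9) = -588*23/9 = -4508/3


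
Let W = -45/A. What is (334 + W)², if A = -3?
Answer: 121801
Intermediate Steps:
W = 15 (W = -45/(-3) = -45*(-⅓) = 15)
(334 + W)² = (334 + 15)² = 349² = 121801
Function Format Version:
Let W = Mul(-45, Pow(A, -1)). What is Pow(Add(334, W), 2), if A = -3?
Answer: 121801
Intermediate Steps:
W = 15 (W = Mul(-45, Pow(-3, -1)) = Mul(-45, Rational(-1, 3)) = 15)
Pow(Add(334, W), 2) = Pow(Add(334, 15), 2) = Pow(349, 2) = 121801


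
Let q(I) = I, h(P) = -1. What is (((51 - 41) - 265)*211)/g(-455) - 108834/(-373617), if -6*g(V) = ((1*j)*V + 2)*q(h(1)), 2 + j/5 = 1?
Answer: -4458035596/31508367 ≈ -141.49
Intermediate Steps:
j = -5 (j = -10 + 5*1 = -10 + 5 = -5)
g(V) = ⅓ - 5*V/6 (g(V) = -((1*(-5))*V + 2)*(-1)/6 = -(-5*V + 2)*(-1)/6 = -(2 - 5*V)*(-1)/6 = -(-2 + 5*V)/6 = ⅓ - 5*V/6)
(((51 - 41) - 265)*211)/g(-455) - 108834/(-373617) = (((51 - 41) - 265)*211)/(⅓ - ⅚*(-455)) - 108834/(-373617) = ((10 - 265)*211)/(⅓ + 2275/6) - 108834*(-1/373617) = (-255*211)/(759/2) + 36278/124539 = -53805*2/759 + 36278/124539 = -35870/253 + 36278/124539 = -4458035596/31508367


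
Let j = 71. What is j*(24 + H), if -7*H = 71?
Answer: 6887/7 ≈ 983.86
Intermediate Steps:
H = -71/7 (H = -⅐*71 = -71/7 ≈ -10.143)
j*(24 + H) = 71*(24 - 71/7) = 71*(97/7) = 6887/7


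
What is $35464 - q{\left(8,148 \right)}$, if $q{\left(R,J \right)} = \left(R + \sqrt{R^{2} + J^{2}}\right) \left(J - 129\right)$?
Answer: $35312 - 76 \sqrt{1373} \approx 32496.0$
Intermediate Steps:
$q{\left(R,J \right)} = \left(-129 + J\right) \left(R + \sqrt{J^{2} + R^{2}}\right)$ ($q{\left(R,J \right)} = \left(R + \sqrt{J^{2} + R^{2}}\right) \left(-129 + J\right) = \left(-129 + J\right) \left(R + \sqrt{J^{2} + R^{2}}\right)$)
$35464 - q{\left(8,148 \right)} = 35464 - \left(\left(-129\right) 8 - 129 \sqrt{148^{2} + 8^{2}} + 148 \cdot 8 + 148 \sqrt{148^{2} + 8^{2}}\right) = 35464 - \left(-1032 - 129 \sqrt{21904 + 64} + 1184 + 148 \sqrt{21904 + 64}\right) = 35464 - \left(-1032 - 129 \sqrt{21968} + 1184 + 148 \sqrt{21968}\right) = 35464 - \left(-1032 - 129 \cdot 4 \sqrt{1373} + 1184 + 148 \cdot 4 \sqrt{1373}\right) = 35464 - \left(-1032 - 516 \sqrt{1373} + 1184 + 592 \sqrt{1373}\right) = 35464 - \left(152 + 76 \sqrt{1373}\right) = 35312 - 76 \sqrt{1373}$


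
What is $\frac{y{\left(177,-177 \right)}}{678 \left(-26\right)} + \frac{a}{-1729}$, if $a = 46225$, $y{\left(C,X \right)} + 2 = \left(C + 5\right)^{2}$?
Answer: $- \frac{33543163}{1172262} \approx -28.614$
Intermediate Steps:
$y{\left(C,X \right)} = -2 + \left(5 + C\right)^{2}$ ($y{\left(C,X \right)} = -2 + \left(C + 5\right)^{2} = -2 + \left(5 + C\right)^{2}$)
$\frac{y{\left(177,-177 \right)}}{678 \left(-26\right)} + \frac{a}{-1729} = \frac{-2 + \left(5 + 177\right)^{2}}{678 \left(-26\right)} + \frac{46225}{-1729} = \frac{-2 + 182^{2}}{-17628} + 46225 \left(- \frac{1}{1729}\right) = \left(-2 + 33124\right) \left(- \frac{1}{17628}\right) - \frac{46225}{1729} = 33122 \left(- \frac{1}{17628}\right) - \frac{46225}{1729} = - \frac{16561}{8814} - \frac{46225}{1729} = - \frac{33543163}{1172262}$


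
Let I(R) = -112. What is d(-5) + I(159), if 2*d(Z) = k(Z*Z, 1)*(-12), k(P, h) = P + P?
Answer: -412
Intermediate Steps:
k(P, h) = 2*P
d(Z) = -12*Z**2 (d(Z) = ((2*(Z*Z))*(-12))/2 = ((2*Z**2)*(-12))/2 = (-24*Z**2)/2 = -12*Z**2)
d(-5) + I(159) = -12*(-5)**2 - 112 = -12*25 - 112 = -300 - 112 = -412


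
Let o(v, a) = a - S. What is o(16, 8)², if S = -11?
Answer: 361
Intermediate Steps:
o(v, a) = 11 + a (o(v, a) = a - 1*(-11) = a + 11 = 11 + a)
o(16, 8)² = (11 + 8)² = 19² = 361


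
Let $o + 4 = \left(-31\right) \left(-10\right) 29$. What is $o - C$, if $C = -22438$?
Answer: $31424$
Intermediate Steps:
$o = 8986$ ($o = -4 + \left(-31\right) \left(-10\right) 29 = -4 + 310 \cdot 29 = -4 + 8990 = 8986$)
$o - C = 8986 - -22438 = 8986 + 22438 = 31424$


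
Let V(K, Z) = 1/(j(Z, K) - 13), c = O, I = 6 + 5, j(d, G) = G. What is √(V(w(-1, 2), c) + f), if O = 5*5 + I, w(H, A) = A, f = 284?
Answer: 3*√3817/11 ≈ 16.850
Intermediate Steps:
I = 11
O = 36 (O = 5*5 + 11 = 25 + 11 = 36)
c = 36
V(K, Z) = 1/(-13 + K) (V(K, Z) = 1/(K - 13) = 1/(-13 + K))
√(V(w(-1, 2), c) + f) = √(1/(-13 + 2) + 284) = √(1/(-11) + 284) = √(-1/11 + 284) = √(3123/11) = 3*√3817/11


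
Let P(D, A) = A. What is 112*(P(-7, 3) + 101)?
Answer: 11648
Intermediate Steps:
112*(P(-7, 3) + 101) = 112*(3 + 101) = 112*104 = 11648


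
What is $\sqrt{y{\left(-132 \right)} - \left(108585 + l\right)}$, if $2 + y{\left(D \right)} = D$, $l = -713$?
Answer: $i \sqrt{108006} \approx 328.64 i$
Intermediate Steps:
$y{\left(D \right)} = -2 + D$
$\sqrt{y{\left(-132 \right)} - \left(108585 + l\right)} = \sqrt{\left(-2 - 132\right) - 107872} = \sqrt{-134 + \left(-108585 + 713\right)} = \sqrt{-134 - 107872} = \sqrt{-108006} = i \sqrt{108006}$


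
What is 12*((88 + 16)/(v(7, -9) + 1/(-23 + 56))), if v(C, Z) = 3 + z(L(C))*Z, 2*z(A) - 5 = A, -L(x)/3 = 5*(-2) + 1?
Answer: -10296/1163 ≈ -8.8530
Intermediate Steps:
L(x) = 27 (L(x) = -3*(5*(-2) + 1) = -3*(-10 + 1) = -3*(-9) = 27)
z(A) = 5/2 + A/2
v(C, Z) = 3 + 16*Z (v(C, Z) = 3 + (5/2 + (1/2)*27)*Z = 3 + (5/2 + 27/2)*Z = 3 + 16*Z)
12*((88 + 16)/(v(7, -9) + 1/(-23 + 56))) = 12*((88 + 16)/((3 + 16*(-9)) + 1/(-23 + 56))) = 12*(104/((3 - 144) + 1/33)) = 12*(104/(-141 + 1/33)) = 12*(104/(-4652/33)) = 12*(104*(-33/4652)) = 12*(-858/1163) = -10296/1163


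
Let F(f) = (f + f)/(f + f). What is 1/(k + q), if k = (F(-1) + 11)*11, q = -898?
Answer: -1/766 ≈ -0.0013055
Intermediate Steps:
F(f) = 1 (F(f) = (2*f)/((2*f)) = (2*f)*(1/(2*f)) = 1)
k = 132 (k = (1 + 11)*11 = 12*11 = 132)
1/(k + q) = 1/(132 - 898) = 1/(-766) = -1/766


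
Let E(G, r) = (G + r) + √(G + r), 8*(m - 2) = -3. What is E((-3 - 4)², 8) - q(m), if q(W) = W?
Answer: 443/8 + √57 ≈ 62.925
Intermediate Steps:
m = 13/8 (m = 2 + (⅛)*(-3) = 2 - 3/8 = 13/8 ≈ 1.6250)
E(G, r) = G + r + √(G + r)
E((-3 - 4)², 8) - q(m) = ((-3 - 4)² + 8 + √((-3 - 4)² + 8)) - 1*13/8 = ((-7)² + 8 + √((-7)² + 8)) - 13/8 = (49 + 8 + √(49 + 8)) - 13/8 = (49 + 8 + √57) - 13/8 = (57 + √57) - 13/8 = 443/8 + √57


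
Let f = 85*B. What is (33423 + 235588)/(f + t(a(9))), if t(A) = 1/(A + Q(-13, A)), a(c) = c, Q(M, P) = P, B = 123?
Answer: 4842198/188191 ≈ 25.730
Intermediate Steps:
f = 10455 (f = 85*123 = 10455)
t(A) = 1/(2*A) (t(A) = 1/(A + A) = 1/(2*A))
(33423 + 235588)/(f + t(a(9))) = (33423 + 235588)/(10455 + (½)/9) = 269011/(10455 + (½)*(⅑)) = 269011/(10455 + 1/18) = 269011/(188191/18) = 269011*(18/188191) = 4842198/188191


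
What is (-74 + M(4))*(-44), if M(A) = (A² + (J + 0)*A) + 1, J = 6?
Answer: 1452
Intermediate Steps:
M(A) = 1 + A² + 6*A (M(A) = (A² + (6 + 0)*A) + 1 = (A² + 6*A) + 1 = 1 + A² + 6*A)
(-74 + M(4))*(-44) = (-74 + (1 + 4² + 6*4))*(-44) = (-74 + (1 + 16 + 24))*(-44) = (-74 + 41)*(-44) = -33*(-44) = 1452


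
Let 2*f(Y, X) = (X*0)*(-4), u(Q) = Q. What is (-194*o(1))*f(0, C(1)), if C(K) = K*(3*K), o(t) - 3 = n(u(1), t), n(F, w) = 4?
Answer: 0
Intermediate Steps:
o(t) = 7 (o(t) = 3 + 4 = 7)
C(K) = 3*K²
f(Y, X) = 0 (f(Y, X) = ((X*0)*(-4))/2 = (0*(-4))/2 = (½)*0 = 0)
(-194*o(1))*f(0, C(1)) = -194*7*0 = -1358*0 = 0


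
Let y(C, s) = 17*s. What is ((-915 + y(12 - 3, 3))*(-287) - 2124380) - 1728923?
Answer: -3605335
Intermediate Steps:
((-915 + y(12 - 3, 3))*(-287) - 2124380) - 1728923 = ((-915 + 17*3)*(-287) - 2124380) - 1728923 = ((-915 + 51)*(-287) - 2124380) - 1728923 = (-864*(-287) - 2124380) - 1728923 = (247968 - 2124380) - 1728923 = -1876412 - 1728923 = -3605335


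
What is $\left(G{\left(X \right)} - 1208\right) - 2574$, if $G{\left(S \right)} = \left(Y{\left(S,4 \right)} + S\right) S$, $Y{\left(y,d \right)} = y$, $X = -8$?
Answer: $-3654$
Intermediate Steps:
$G{\left(S \right)} = 2 S^{2}$ ($G{\left(S \right)} = \left(S + S\right) S = 2 S S = 2 S^{2}$)
$\left(G{\left(X \right)} - 1208\right) - 2574 = \left(2 \left(-8\right)^{2} - 1208\right) - 2574 = \left(2 \cdot 64 - 1208\right) - 2574 = \left(128 - 1208\right) - 2574 = -1080 - 2574 = -3654$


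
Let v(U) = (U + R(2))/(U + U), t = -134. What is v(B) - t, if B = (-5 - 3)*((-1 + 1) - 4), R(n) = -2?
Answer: 4303/32 ≈ 134.47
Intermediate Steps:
B = 32 (B = -8*(0 - 4) = -8*(-4) = 32)
v(U) = (-2 + U)/(2*U) (v(U) = (U - 2)/(U + U) = (-2 + U)/((2*U)) = (-2 + U)*(1/(2*U)) = (-2 + U)/(2*U))
v(B) - t = (½)*(-2 + 32)/32 - 1*(-134) = (½)*(1/32)*30 + 134 = 15/32 + 134 = 4303/32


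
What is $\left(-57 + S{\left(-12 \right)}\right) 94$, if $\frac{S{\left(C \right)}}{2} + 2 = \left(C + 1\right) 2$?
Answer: $-9870$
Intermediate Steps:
$S{\left(C \right)} = 4 C$ ($S{\left(C \right)} = -4 + 2 \left(C + 1\right) 2 = -4 + 2 \left(1 + C\right) 2 = -4 + 2 \left(2 + 2 C\right) = -4 + \left(4 + 4 C\right) = 4 C$)
$\left(-57 + S{\left(-12 \right)}\right) 94 = \left(-57 + 4 \left(-12\right)\right) 94 = \left(-57 - 48\right) 94 = \left(-105\right) 94 = -9870$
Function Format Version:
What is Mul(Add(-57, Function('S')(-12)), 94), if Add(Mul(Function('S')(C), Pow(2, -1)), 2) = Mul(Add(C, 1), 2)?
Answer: -9870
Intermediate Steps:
Function('S')(C) = Mul(4, C) (Function('S')(C) = Add(-4, Mul(2, Mul(Add(C, 1), 2))) = Add(-4, Mul(2, Mul(Add(1, C), 2))) = Add(-4, Mul(2, Add(2, Mul(2, C)))) = Add(-4, Add(4, Mul(4, C))) = Mul(4, C))
Mul(Add(-57, Function('S')(-12)), 94) = Mul(Add(-57, Mul(4, -12)), 94) = Mul(Add(-57, -48), 94) = Mul(-105, 94) = -9870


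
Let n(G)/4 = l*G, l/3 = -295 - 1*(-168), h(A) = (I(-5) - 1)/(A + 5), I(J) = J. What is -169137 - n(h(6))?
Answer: -1869651/11 ≈ -1.6997e+5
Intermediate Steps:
h(A) = -6/(5 + A) (h(A) = (-5 - 1)/(A + 5) = -6/(5 + A))
l = -381 (l = 3*(-295 - 1*(-168)) = 3*(-295 + 168) = 3*(-127) = -381)
n(G) = -1524*G (n(G) = 4*(-381*G) = -1524*G)
-169137 - n(h(6)) = -169137 - (-1524)*(-6/(5 + 6)) = -169137 - (-1524)*(-6/11) = -169137 - (-1524)*(-6*1/11) = -169137 - (-1524)*(-6)/11 = -169137 - 1*9144/11 = -169137 - 9144/11 = -1869651/11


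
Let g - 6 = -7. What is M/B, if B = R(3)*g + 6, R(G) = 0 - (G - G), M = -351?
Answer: -117/2 ≈ -58.500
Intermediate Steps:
g = -1 (g = 6 - 7 = -1)
R(G) = 0 (R(G) = 0 - 1*0 = 0 + 0 = 0)
B = 6 (B = 0*(-1) + 6 = 0 + 6 = 6)
M/B = -351/6 = -351*1/6 = -117/2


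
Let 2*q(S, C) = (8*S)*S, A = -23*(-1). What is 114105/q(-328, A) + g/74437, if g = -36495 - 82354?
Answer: -42651369379/32032920832 ≈ -1.3315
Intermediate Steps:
A = 23
q(S, C) = 4*S² (q(S, C) = ((8*S)*S)/2 = (8*S²)/2 = 4*S²)
g = -118849
114105/q(-328, A) + g/74437 = 114105/((4*(-328)²)) - 118849/74437 = 114105/((4*107584)) - 118849*1/74437 = 114105/430336 - 118849/74437 = -42651369379/32032920832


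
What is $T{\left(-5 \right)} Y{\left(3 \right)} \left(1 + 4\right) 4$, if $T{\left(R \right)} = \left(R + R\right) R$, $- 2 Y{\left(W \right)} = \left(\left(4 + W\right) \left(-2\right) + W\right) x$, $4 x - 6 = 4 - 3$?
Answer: $9625$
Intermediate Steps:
$x = \frac{7}{4}$ ($x = \frac{3}{2} + \frac{4 - 3}{4} = \frac{3}{2} + \frac{1}{4} \cdot 1 = \frac{3}{2} + \frac{1}{4} = \frac{7}{4} \approx 1.75$)
$Y{\left(W \right)} = 7 + \frac{7 W}{8}$ ($Y{\left(W \right)} = - \frac{\left(\left(4 + W\right) \left(-2\right) + W\right) \frac{7}{4}}{2} = - \frac{\left(\left(-8 - 2 W\right) + W\right) \frac{7}{4}}{2} = - \frac{\left(-8 - W\right) \frac{7}{4}}{2} = - \frac{-14 - \frac{7 W}{4}}{2} = 7 + \frac{7 W}{8}$)
$T{\left(R \right)} = 2 R^{2}$ ($T{\left(R \right)} = 2 R R = 2 R^{2}$)
$T{\left(-5 \right)} Y{\left(3 \right)} \left(1 + 4\right) 4 = 2 \left(-5\right)^{2} \left(7 + \frac{7}{8} \cdot 3\right) \left(1 + 4\right) 4 = 2 \cdot 25 \left(7 + \frac{21}{8}\right) 5 \cdot 4 = 50 \cdot \frac{77}{8} \cdot 20 = 50 \cdot \frac{385}{2} = 9625$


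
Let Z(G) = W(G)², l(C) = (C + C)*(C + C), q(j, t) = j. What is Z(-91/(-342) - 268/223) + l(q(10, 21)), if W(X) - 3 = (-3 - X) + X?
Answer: 400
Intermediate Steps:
l(C) = 4*C² (l(C) = (2*C)*(2*C) = 4*C²)
W(X) = 0 (W(X) = 3 + ((-3 - X) + X) = 3 - 3 = 0)
Z(G) = 0 (Z(G) = 0² = 0)
Z(-91/(-342) - 268/223) + l(q(10, 21)) = 0 + 4*10² = 0 + 4*100 = 0 + 400 = 400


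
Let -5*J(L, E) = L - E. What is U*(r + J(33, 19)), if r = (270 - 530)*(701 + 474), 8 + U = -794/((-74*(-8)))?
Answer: 422357621/148 ≈ 2.8538e+6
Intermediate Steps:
J(L, E) = -L/5 + E/5 (J(L, E) = -(L - E)/5 = -L/5 + E/5)
U = -2765/296 (U = -8 - 794/((-74*(-8))) = -8 - 794/592 = -8 - 794*1/592 = -8 - 397/296 = -2765/296 ≈ -9.3412)
r = -305500 (r = -260*1175 = -305500)
U*(r + J(33, 19)) = -2765*(-305500 + (-⅕*33 + (⅕)*19))/296 = -2765*(-305500 + (-33/5 + 19/5))/296 = -2765*(-305500 - 14/5)/296 = -2765/296*(-1527514/5) = 422357621/148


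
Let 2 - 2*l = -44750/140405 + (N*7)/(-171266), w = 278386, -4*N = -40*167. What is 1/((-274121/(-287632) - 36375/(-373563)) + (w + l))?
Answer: 86125851635736746256/23976424590277516621723385 ≈ 3.5921e-6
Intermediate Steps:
N = 1670 (N = -(-10)*167 = -1/4*(-6680) = 1670)
l = 5739869341/4809320546 (l = 1 - (-44750/140405 + (1670*7)/(-171266))/2 = 1 - (-44750*1/140405 + 11690*(-1/171266))/2 = 1 - (-8950/28081 - 5845/85633)/2 = 1 - 1/2*(-930548795/2404660273) = 1 + 930548795/4809320546 = 5739869341/4809320546 ≈ 1.1935)
1/((-274121/(-287632) - 36375/(-373563)) + (w + l)) = 1/((-274121/(-287632) - 36375/(-373563)) + (278386 + 5739869341/4809320546)) = 1/((-274121*(-1/287632) - 36375*(-1/373563)) + 1338853249388097/4809320546) = 1/((274121/287632 + 12125/124521) + 1338853249388097/4809320546) = 1/(37621359041/35816224272 + 1338853249388097/4809320546) = 1/(23976424590277516621723385/86125851635736746256) = 86125851635736746256/23976424590277516621723385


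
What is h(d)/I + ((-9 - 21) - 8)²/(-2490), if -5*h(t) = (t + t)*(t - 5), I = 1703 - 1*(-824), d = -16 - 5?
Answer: -299486/449445 ≈ -0.66635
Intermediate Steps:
d = -21
I = 2527 (I = 1703 + 824 = 2527)
h(t) = -2*t*(-5 + t)/5 (h(t) = -(t + t)*(t - 5)/5 = -2*t*(-5 + t)/5)
h(d)/I + ((-9 - 21) - 8)²/(-2490) = ((⅖)*(-21)*(5 - 1*(-21)))/2527 + ((-9 - 21) - 8)²/(-2490) = ((⅖)*(-21)*(5 + 21))*(1/2527) + (-30 - 8)²*(-1/2490) = ((⅖)*(-21)*26)*(1/2527) + (-38)²*(-1/2490) = -1092/5*1/2527 + 1444*(-1/2490) = -156/1805 - 722/1245 = -299486/449445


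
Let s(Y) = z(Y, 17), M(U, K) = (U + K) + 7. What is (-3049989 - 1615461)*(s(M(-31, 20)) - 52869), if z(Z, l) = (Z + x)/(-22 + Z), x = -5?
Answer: 3206528794125/13 ≈ 2.4666e+11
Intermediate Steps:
M(U, K) = 7 + K + U (M(U, K) = (K + U) + 7 = 7 + K + U)
z(Z, l) = (-5 + Z)/(-22 + Z) (z(Z, l) = (Z - 5)/(-22 + Z) = (-5 + Z)/(-22 + Z))
s(Y) = (-5 + Y)/(-22 + Y)
(-3049989 - 1615461)*(s(M(-31, 20)) - 52869) = (-3049989 - 1615461)*((-5 + (7 + 20 - 31))/(-22 + (7 + 20 - 31)) - 52869) = -4665450*((-5 - 4)/(-22 - 4) - 52869) = -4665450*(-9/(-26) - 52869) = -4665450*(-1/26*(-9) - 52869) = -4665450*(9/26 - 52869) = -4665450*(-1374585/26) = 3206528794125/13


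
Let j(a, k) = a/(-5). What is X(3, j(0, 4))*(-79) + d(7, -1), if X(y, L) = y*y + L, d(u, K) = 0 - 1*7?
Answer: -718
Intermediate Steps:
j(a, k) = -a/5 (j(a, k) = a*(-⅕) = -a/5)
d(u, K) = -7 (d(u, K) = 0 - 7 = -7)
X(y, L) = L + y² (X(y, L) = y² + L = L + y²)
X(3, j(0, 4))*(-79) + d(7, -1) = (-⅕*0 + 3²)*(-79) - 7 = (0 + 9)*(-79) - 7 = 9*(-79) - 7 = -711 - 7 = -718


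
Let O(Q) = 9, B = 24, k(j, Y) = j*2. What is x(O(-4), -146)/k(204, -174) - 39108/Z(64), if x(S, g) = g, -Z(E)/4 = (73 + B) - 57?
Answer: 497897/2040 ≈ 244.07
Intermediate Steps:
k(j, Y) = 2*j
Z(E) = -160 (Z(E) = -4*((73 + 24) - 57) = -4*(97 - 57) = -4*40 = -160)
x(O(-4), -146)/k(204, -174) - 39108/Z(64) = -146/(2*204) - 39108/(-160) = -146/408 - 39108*(-1/160) = -146*1/408 + 9777/40 = -73/204 + 9777/40 = 497897/2040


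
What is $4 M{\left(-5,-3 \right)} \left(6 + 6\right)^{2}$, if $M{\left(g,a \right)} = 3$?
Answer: $1728$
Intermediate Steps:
$4 M{\left(-5,-3 \right)} \left(6 + 6\right)^{2} = 4 \cdot 3 \left(6 + 6\right)^{2} = 12 \cdot 12^{2} = 12 \cdot 144 = 1728$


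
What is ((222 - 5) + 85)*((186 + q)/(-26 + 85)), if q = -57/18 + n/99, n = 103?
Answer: 5497457/5841 ≈ 941.18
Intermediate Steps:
q = -421/198 (q = -57/18 + 103/99 = -57*1/18 + 103*(1/99) = -19/6 + 103/99 = -421/198 ≈ -2.1263)
((222 - 5) + 85)*((186 + q)/(-26 + 85)) = ((222 - 5) + 85)*((186 - 421/198)/(-26 + 85)) = (217 + 85)*((36407/198)/59) = 302*((36407/198)*(1/59)) = 302*(36407/11682) = 5497457/5841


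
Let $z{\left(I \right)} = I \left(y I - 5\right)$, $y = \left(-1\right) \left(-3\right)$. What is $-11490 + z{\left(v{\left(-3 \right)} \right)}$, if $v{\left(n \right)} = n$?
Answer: $-11448$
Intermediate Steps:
$y = 3$
$z{\left(I \right)} = I \left(-5 + 3 I\right)$ ($z{\left(I \right)} = I \left(3 I - 5\right) = I \left(-5 + 3 I\right)$)
$-11490 + z{\left(v{\left(-3 \right)} \right)} = -11490 - 3 \left(-5 + 3 \left(-3\right)\right) = -11490 - 3 \left(-5 - 9\right) = -11490 - -42 = -11490 + 42 = -11448$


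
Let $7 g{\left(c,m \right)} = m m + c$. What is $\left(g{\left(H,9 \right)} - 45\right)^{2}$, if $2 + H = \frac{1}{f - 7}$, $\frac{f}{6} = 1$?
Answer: $\frac{56169}{49} \approx 1146.3$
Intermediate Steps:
$f = 6$ ($f = 6 \cdot 1 = 6$)
$H = -3$ ($H = -2 + \frac{1}{6 - 7} = -2 + \frac{1}{-1} = -2 - 1 = -3$)
$g{\left(c,m \right)} = \frac{c}{7} + \frac{m^{2}}{7}$ ($g{\left(c,m \right)} = \frac{m m + c}{7} = \frac{m^{2} + c}{7} = \frac{c + m^{2}}{7} = \frac{c}{7} + \frac{m^{2}}{7}$)
$\left(g{\left(H,9 \right)} - 45\right)^{2} = \left(\left(\frac{1}{7} \left(-3\right) + \frac{9^{2}}{7}\right) - 45\right)^{2} = \left(\left(- \frac{3}{7} + \frac{1}{7} \cdot 81\right) - 45\right)^{2} = \left(\left(- \frac{3}{7} + \frac{81}{7}\right) - 45\right)^{2} = \left(\frac{78}{7} - 45\right)^{2} = \left(- \frac{237}{7}\right)^{2} = \frac{56169}{49}$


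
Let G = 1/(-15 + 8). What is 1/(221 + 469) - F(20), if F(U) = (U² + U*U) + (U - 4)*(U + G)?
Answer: -5398553/4830 ≈ -1117.7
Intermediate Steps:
G = -⅐ (G = 1/(-7) = -⅐ ≈ -0.14286)
F(U) = 2*U² + (-4 + U)*(-⅐ + U) (F(U) = (U² + U*U) + (U - 4)*(U - ⅐) = (U² + U²) + (-4 + U)*(-⅐ + U) = 2*U² + (-4 + U)*(-⅐ + U))
1/(221 + 469) - F(20) = 1/(221 + 469) - (4/7 + 3*20² - 29/7*20) = 1/690 - (4/7 + 3*400 - 580/7) = 1/690 - (4/7 + 1200 - 580/7) = 1/690 - 1*7824/7 = 1/690 - 7824/7 = -5398553/4830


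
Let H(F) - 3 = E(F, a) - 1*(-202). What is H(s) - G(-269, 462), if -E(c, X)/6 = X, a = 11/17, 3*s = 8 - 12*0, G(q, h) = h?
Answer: -4435/17 ≈ -260.88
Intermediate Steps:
s = 8/3 (s = (8 - 12*0)/3 = (8 + 0)/3 = (⅓)*8 = 8/3 ≈ 2.6667)
a = 11/17 (a = 11*(1/17) = 11/17 ≈ 0.64706)
E(c, X) = -6*X
H(F) = 3419/17 (H(F) = 3 + (-6*11/17 - 1*(-202)) = 3 + (-66/17 + 202) = 3 + 3368/17 = 3419/17)
H(s) - G(-269, 462) = 3419/17 - 1*462 = 3419/17 - 462 = -4435/17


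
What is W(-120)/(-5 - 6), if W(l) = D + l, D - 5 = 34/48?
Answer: 2743/264 ≈ 10.390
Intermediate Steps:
D = 137/24 (D = 5 + 34/48 = 5 + 34*(1/48) = 5 + 17/24 = 137/24 ≈ 5.7083)
W(l) = 137/24 + l
W(-120)/(-5 - 6) = (137/24 - 120)/(-5 - 6) = -2743/24/(-11) = -1/11*(-2743/24) = 2743/264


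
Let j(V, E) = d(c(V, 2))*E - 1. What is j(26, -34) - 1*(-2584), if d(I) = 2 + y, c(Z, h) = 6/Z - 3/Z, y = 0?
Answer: 2515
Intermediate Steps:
c(Z, h) = 3/Z
d(I) = 2 (d(I) = 2 + 0 = 2)
j(V, E) = -1 + 2*E (j(V, E) = 2*E - 1 = -1 + 2*E)
j(26, -34) - 1*(-2584) = (-1 + 2*(-34)) - 1*(-2584) = (-1 - 68) + 2584 = -69 + 2584 = 2515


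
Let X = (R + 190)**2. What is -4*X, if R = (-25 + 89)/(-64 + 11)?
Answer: -400480144/2809 ≈ -1.4257e+5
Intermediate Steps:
R = -64/53 (R = 64/(-53) = 64*(-1/53) = -64/53 ≈ -1.2075)
X = 100120036/2809 (X = (-64/53 + 190)**2 = (10006/53)**2 = 100120036/2809 ≈ 35643.)
-4*X = -4*100120036/2809 = -400480144/2809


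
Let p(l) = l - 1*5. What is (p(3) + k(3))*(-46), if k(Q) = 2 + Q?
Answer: -138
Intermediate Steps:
p(l) = -5 + l (p(l) = l - 5 = -5 + l)
(p(3) + k(3))*(-46) = ((-5 + 3) + (2 + 3))*(-46) = (-2 + 5)*(-46) = 3*(-46) = -138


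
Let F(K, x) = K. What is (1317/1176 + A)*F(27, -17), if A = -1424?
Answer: -15059763/392 ≈ -38418.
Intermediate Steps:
(1317/1176 + A)*F(27, -17) = (1317/1176 - 1424)*27 = (1317*(1/1176) - 1424)*27 = (439/392 - 1424)*27 = -557769/392*27 = -15059763/392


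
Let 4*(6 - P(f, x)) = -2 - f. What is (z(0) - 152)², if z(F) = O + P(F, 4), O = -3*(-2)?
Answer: 77841/4 ≈ 19460.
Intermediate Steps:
P(f, x) = 13/2 + f/4 (P(f, x) = 6 - (-2 - f)/4 = 6 + (½ + f/4) = 13/2 + f/4)
O = 6
z(F) = 25/2 + F/4 (z(F) = 6 + (13/2 + F/4) = 25/2 + F/4)
(z(0) - 152)² = ((25/2 + (¼)*0) - 152)² = ((25/2 + 0) - 152)² = (25/2 - 152)² = (-279/2)² = 77841/4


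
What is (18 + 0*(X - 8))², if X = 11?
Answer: 324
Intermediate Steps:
(18 + 0*(X - 8))² = (18 + 0*(11 - 8))² = (18 + 0*3)² = (18 + 0)² = 18² = 324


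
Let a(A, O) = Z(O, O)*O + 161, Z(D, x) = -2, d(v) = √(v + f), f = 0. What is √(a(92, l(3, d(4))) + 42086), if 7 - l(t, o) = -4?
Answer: 5*√1689 ≈ 205.49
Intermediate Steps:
d(v) = √v (d(v) = √(v + 0) = √v)
l(t, o) = 11 (l(t, o) = 7 - 1*(-4) = 7 + 4 = 11)
a(A, O) = 161 - 2*O (a(A, O) = -2*O + 161 = 161 - 2*O)
√(a(92, l(3, d(4))) + 42086) = √((161 - 2*11) + 42086) = √((161 - 22) + 42086) = √(139 + 42086) = √42225 = 5*√1689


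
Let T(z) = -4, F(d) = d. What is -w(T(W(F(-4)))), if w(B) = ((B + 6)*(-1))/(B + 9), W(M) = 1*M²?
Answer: ⅖ ≈ 0.40000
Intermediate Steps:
W(M) = M²
w(B) = (-6 - B)/(9 + B) (w(B) = ((6 + B)*(-1))/(9 + B) = (-6 - B)/(9 + B))
-w(T(W(F(-4)))) = -(-6 - 1*(-4))/(9 - 4) = -(-6 + 4)/5 = -(-2)/5 = -1*(-⅖) = ⅖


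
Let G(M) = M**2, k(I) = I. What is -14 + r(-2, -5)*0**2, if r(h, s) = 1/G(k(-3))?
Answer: -14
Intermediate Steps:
r(h, s) = 1/9 (r(h, s) = 1/((-3)**2) = 1/9)
-14 + r(-2, -5)*0**2 = -14 + (1/9)*0**2 = -14 + (1/9)*0 = -14 + 0 = -14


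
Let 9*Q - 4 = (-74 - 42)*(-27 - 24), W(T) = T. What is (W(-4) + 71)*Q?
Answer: 396640/9 ≈ 44071.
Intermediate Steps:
Q = 5920/9 (Q = 4/9 + ((-74 - 42)*(-27 - 24))/9 = 4/9 + (-116*(-51))/9 = 4/9 + (1/9)*5916 = 4/9 + 1972/3 = 5920/9 ≈ 657.78)
(W(-4) + 71)*Q = (-4 + 71)*(5920/9) = 67*(5920/9) = 396640/9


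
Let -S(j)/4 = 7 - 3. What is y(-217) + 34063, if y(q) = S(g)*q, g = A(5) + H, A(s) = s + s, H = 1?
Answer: 37535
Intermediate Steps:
A(s) = 2*s
g = 11 (g = 2*5 + 1 = 10 + 1 = 11)
S(j) = -16 (S(j) = -4*(7 - 3) = -4*4 = -16)
y(q) = -16*q
y(-217) + 34063 = -16*(-217) + 34063 = 3472 + 34063 = 37535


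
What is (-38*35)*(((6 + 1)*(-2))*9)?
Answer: 167580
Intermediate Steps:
(-38*35)*(((6 + 1)*(-2))*9) = -1330*7*(-2)*9 = -(-18620)*9 = -1330*(-126) = 167580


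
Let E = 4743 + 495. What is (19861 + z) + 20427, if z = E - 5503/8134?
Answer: 370302981/8134 ≈ 45525.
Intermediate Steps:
E = 5238
z = 42600389/8134 (z = 5238 - 5503/8134 = 42600389/8134 ≈ 5237.3)
(19861 + z) + 20427 = (19861 + 42600389/8134) + 20427 = 204149763/8134 + 20427 = 370302981/8134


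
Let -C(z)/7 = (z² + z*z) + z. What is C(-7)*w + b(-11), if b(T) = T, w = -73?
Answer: 46490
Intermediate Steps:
C(z) = -14*z² - 7*z (C(z) = -7*((z² + z*z) + z) = -7*((z² + z²) + z) = -7*(2*z² + z) = -7*(z + 2*z²) = -14*z² - 7*z)
C(-7)*w + b(-11) = -7*(-7)*(1 + 2*(-7))*(-73) - 11 = -7*(-7)*(1 - 14)*(-73) - 11 = -7*(-7)*(-13)*(-73) - 11 = -637*(-73) - 11 = 46501 - 11 = 46490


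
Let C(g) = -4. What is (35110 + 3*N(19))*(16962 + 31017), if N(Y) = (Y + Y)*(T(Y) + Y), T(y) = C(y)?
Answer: 1766586780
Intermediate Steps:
T(y) = -4
N(Y) = 2*Y*(-4 + Y) (N(Y) = (Y + Y)*(-4 + Y) = (2*Y)*(-4 + Y) = 2*Y*(-4 + Y))
(35110 + 3*N(19))*(16962 + 31017) = (35110 + 3*(2*19*(-4 + 19)))*(16962 + 31017) = (35110 + 3*(2*19*15))*47979 = (35110 + 3*570)*47979 = (35110 + 1710)*47979 = 36820*47979 = 1766586780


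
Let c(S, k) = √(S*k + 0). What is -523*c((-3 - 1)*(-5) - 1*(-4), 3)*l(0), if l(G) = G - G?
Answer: 0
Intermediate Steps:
l(G) = 0
c(S, k) = √(S*k)
-523*c((-3 - 1)*(-5) - 1*(-4), 3)*l(0) = -523*√(((-3 - 1)*(-5) - 1*(-4))*3)*0 = -523*√((-4*(-5) + 4)*3)*0 = -523*√((20 + 4)*3)*0 = -523*√(24*3)*0 = -523*√72*0 = -523*6*√2*0 = -523*0 = 0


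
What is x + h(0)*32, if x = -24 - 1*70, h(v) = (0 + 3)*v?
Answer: -94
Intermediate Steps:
h(v) = 3*v
x = -94 (x = -24 - 70 = -94)
x + h(0)*32 = -94 + (3*0)*32 = -94 + 0*32 = -94 + 0 = -94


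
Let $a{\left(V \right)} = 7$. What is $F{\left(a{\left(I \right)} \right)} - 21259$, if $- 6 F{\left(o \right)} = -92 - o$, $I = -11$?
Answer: $- \frac{42485}{2} \approx -21243.0$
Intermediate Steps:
$F{\left(o \right)} = \frac{46}{3} + \frac{o}{6}$ ($F{\left(o \right)} = - \frac{-92 - o}{6} = \frac{46}{3} + \frac{o}{6}$)
$F{\left(a{\left(I \right)} \right)} - 21259 = \left(\frac{46}{3} + \frac{1}{6} \cdot 7\right) - 21259 = \left(\frac{46}{3} + \frac{7}{6}\right) - 21259 = \frac{33}{2} - 21259 = - \frac{42485}{2}$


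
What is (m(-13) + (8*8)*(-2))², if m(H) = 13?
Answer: 13225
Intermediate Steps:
(m(-13) + (8*8)*(-2))² = (13 + (8*8)*(-2))² = (13 + 64*(-2))² = (13 - 128)² = (-115)² = 13225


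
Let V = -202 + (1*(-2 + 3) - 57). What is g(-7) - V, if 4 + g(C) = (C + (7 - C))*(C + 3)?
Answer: 226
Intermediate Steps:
g(C) = 17 + 7*C (g(C) = -4 + (C + (7 - C))*(C + 3) = -4 + 7*(3 + C) = -4 + (21 + 7*C) = 17 + 7*C)
V = -258 (V = -202 + (1*1 - 57) = -202 + (1 - 57) = -202 - 56 = -258)
g(-7) - V = (17 + 7*(-7)) - 1*(-258) = (17 - 49) + 258 = -32 + 258 = 226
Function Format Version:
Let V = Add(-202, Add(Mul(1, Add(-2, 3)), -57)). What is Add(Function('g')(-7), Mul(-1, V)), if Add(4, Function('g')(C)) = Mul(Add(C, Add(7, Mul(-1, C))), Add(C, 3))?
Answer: 226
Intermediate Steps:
Function('g')(C) = Add(17, Mul(7, C)) (Function('g')(C) = Add(-4, Mul(Add(C, Add(7, Mul(-1, C))), Add(C, 3))) = Add(-4, Mul(7, Add(3, C))) = Add(-4, Add(21, Mul(7, C))) = Add(17, Mul(7, C)))
V = -258 (V = Add(-202, Add(Mul(1, 1), -57)) = Add(-202, Add(1, -57)) = Add(-202, -56) = -258)
Add(Function('g')(-7), Mul(-1, V)) = Add(Add(17, Mul(7, -7)), Mul(-1, -258)) = Add(Add(17, -49), 258) = Add(-32, 258) = 226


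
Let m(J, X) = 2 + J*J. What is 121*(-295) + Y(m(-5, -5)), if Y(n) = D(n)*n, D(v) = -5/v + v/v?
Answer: -35673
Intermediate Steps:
m(J, X) = 2 + J²
D(v) = 1 - 5/v (D(v) = -5/v + 1 = 1 - 5/v)
Y(n) = -5 + n (Y(n) = ((-5 + n)/n)*n = -5 + n)
121*(-295) + Y(m(-5, -5)) = 121*(-295) + (-5 + (2 + (-5)²)) = -35695 + (-5 + (2 + 25)) = -35695 + (-5 + 27) = -35695 + 22 = -35673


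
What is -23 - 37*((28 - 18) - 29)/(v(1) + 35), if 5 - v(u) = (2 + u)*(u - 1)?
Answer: -217/40 ≈ -5.4250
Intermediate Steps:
v(u) = 5 - (-1 + u)*(2 + u) (v(u) = 5 - (2 + u)*(u - 1) = 5 - (2 + u)*(-1 + u) = 5 - (-1 + u)*(2 + u))
-23 - 37*((28 - 18) - 29)/(v(1) + 35) = -23 - 37*((28 - 18) - 29)/((7 - 1*1 - 1*1²) + 35) = -23 - 37*(10 - 29)/((7 - 1 - 1*1) + 35) = -23 - (-703)/((7 - 1 - 1) + 35) = -23 - (-703)/(5 + 35) = -23 - (-703)/40 = -23 - 37*(-19/40) = -23 + 703/40 = -217/40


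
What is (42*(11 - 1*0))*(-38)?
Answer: -17556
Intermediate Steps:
(42*(11 - 1*0))*(-38) = (42*(11 + 0))*(-38) = (42*11)*(-38) = 462*(-38) = -17556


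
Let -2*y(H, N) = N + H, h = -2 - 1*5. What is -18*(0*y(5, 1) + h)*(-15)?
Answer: -1890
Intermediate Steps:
h = -7 (h = -2 - 5 = -7)
y(H, N) = -H/2 - N/2 (y(H, N) = -(N + H)/2 = -(H + N)/2 = -H/2 - N/2)
-18*(0*y(5, 1) + h)*(-15) = -18*(0*(-½*5 - ½*1) - 7)*(-15) = -18*(0*(-5/2 - ½) - 7)*(-15) = -18*(0*(-3) - 7)*(-15) = -18*(0 - 7)*(-15) = -18*(-7)*(-15) = 126*(-15) = -1890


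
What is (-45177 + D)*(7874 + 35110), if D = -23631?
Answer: -2957643072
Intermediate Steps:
(-45177 + D)*(7874 + 35110) = (-45177 - 23631)*(7874 + 35110) = -68808*42984 = -2957643072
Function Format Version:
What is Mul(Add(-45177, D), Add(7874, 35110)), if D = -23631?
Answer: -2957643072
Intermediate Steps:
Mul(Add(-45177, D), Add(7874, 35110)) = Mul(Add(-45177, -23631), Add(7874, 35110)) = Mul(-68808, 42984) = -2957643072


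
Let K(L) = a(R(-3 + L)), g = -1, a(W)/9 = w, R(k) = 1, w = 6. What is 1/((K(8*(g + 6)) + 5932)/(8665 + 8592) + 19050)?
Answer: 17257/328751836 ≈ 5.2492e-5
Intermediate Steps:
a(W) = 54 (a(W) = 9*6 = 54)
K(L) = 54
1/((K(8*(g + 6)) + 5932)/(8665 + 8592) + 19050) = 1/((54 + 5932)/(8665 + 8592) + 19050) = 1/(5986/17257 + 19050) = 1/(328751836/17257) = 17257/328751836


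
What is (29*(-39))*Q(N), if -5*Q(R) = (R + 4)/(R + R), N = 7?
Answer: 12441/70 ≈ 177.73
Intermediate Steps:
Q(R) = -(4 + R)/(10*R) (Q(R) = -(R + 4)/(5*(R + R)) = -(4 + R)/(5*(2*R)) = -(4 + R)*1/(2*R)/5 = -(4 + R)/(10*R))
(29*(-39))*Q(N) = (29*(-39))*((1/10)*(-4 - 1*7)/7) = -1131*(-4 - 7)/(10*7) = -1131*(-11)/(10*7) = -1131*(-11/70) = 12441/70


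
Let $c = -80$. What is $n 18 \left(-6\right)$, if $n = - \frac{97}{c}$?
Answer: $- \frac{2619}{20} \approx -130.95$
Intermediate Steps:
$n = \frac{97}{80}$ ($n = - \frac{97}{-80} = \left(-97\right) \left(- \frac{1}{80}\right) = \frac{97}{80} \approx 1.2125$)
$n 18 \left(-6\right) = \frac{97}{80} \cdot 18 \left(-6\right) = \frac{873}{40} \left(-6\right) = - \frac{2619}{20}$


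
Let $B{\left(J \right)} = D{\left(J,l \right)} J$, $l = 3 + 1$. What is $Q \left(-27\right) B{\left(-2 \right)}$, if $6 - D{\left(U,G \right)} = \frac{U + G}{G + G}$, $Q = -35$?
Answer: $- \frac{21735}{2} \approx -10868.0$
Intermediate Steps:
$l = 4$
$D{\left(U,G \right)} = 6 - \frac{G + U}{2 G}$ ($D{\left(U,G \right)} = 6 - \frac{U + G}{G + G} = 6 - \frac{G + U}{2 G}$)
$B{\left(J \right)} = J \left(\frac{11}{2} - \frac{J}{8}\right)$ ($B{\left(J \right)} = \frac{- J + 11 \cdot 4}{2 \cdot 4} J = \frac{1}{2} \cdot \frac{1}{4} \left(- J + 44\right) J = \frac{1}{2} \cdot \frac{1}{4} \left(44 - J\right) J = \left(\frac{11}{2} - \frac{J}{8}\right) J = J \left(\frac{11}{2} - \frac{J}{8}\right)$)
$Q \left(-27\right) B{\left(-2 \right)} = \left(-35\right) \left(-27\right) \frac{1}{8} \left(-2\right) \left(44 - -2\right) = 945 \cdot \frac{1}{8} \left(-2\right) \left(44 + 2\right) = 945 \cdot \frac{1}{8} \left(-2\right) 46 = 945 \left(- \frac{23}{2}\right) = - \frac{21735}{2}$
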